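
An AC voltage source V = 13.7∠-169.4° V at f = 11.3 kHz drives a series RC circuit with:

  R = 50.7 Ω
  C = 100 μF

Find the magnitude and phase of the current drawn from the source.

Step 1 — Angular frequency: ω = 2π·f = 2π·1.13e+04 = 7.1e+04 rad/s.
Step 2 — Component impedances:
  R: Z = R = 50.7 Ω
  C: Z = 1/(jωC) = -j/(ω·C) = 0 - j0.1408 Ω
Step 3 — Series combination: Z_total = R + C = 50.7 - j0.1408 Ω = 50.7∠-0.2° Ω.
Step 4 — Source phasor: V = 13.7∠-169.4° V = -13.47 - j2.52 V.
Step 5 — Ohm's law: I = V / Z_total = (-13.47 - j2.52) / (50.7 - j0.1408) = -0.2655 - j0.05044 A.
Step 6 — Convert to polar: |I| = 0.2702 A, ∠I = -169.2°.

I = 0.2702∠-169.2° A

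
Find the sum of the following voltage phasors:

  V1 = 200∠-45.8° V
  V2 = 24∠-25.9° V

Step 1 — Convert each phasor to rectangular form:
  V1 = 200·(cos(-45.8°) + j·sin(-45.8°)) = 139.4 - j143.4 V
  V2 = 24·(cos(-25.9°) + j·sin(-25.9°)) = 21.59 - j10.48 V
Step 2 — Sum components: V_total = 161 - j153.9 V.
Step 3 — Convert to polar: |V_total| = 222.7 V, ∠V_total = -43.7°.

V_total = 222.7∠-43.7° V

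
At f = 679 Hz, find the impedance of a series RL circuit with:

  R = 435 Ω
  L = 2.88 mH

Step 1 — Angular frequency: ω = 2π·f = 2π·679 = 4266 rad/s.
Step 2 — Component impedances:
  R: Z = R = 435 Ω
  L: Z = jωL = j·4266·0.00288 = 0 + j12.29 Ω
Step 3 — Series combination: Z_total = R + L = 435 + j12.29 Ω = 435.2∠1.6° Ω.

Z = 435 + j12.29 Ω = 435.2∠1.6° Ω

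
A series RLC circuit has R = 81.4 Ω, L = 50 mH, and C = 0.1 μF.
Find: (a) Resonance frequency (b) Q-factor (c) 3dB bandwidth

Step 1 — Resonance: ω₀ = 1/√(LC) = 1/√(0.05·1e-07) = 1.414e+04 rad/s.
Step 2 — f₀ = ω₀/(2π) = 2251 Hz.
Step 3 — Series Q: Q = ω₀L/R = 1.414e+04·0.05/81.4 = 8.687.
Step 4 — Bandwidth: Δω = ω₀/Q = 1628 rad/s; BW = Δω/(2π) = 259.1 Hz.

(a) f₀ = 2251 Hz  (b) Q = 8.687  (c) BW = 259.1 Hz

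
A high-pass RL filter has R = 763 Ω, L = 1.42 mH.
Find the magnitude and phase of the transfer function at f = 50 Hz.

Step 1 — Angular frequency: ω = 2π·50 = 314.2 rad/s.
Step 2 — Transfer function: H(jω) = jωL/(R + jωL).
Step 3 — Numerator jωL = j·0.4461; denominator R + jωL = 763 + j0.4461.
Step 4 — H = 3.418e-07 + j0.0005847.
Step 5 — Magnitude: |H| = 0.0005847 (-64.7 dB); phase: φ = 90.0°.

|H| = 0.0005847 (-64.7 dB), φ = 90.0°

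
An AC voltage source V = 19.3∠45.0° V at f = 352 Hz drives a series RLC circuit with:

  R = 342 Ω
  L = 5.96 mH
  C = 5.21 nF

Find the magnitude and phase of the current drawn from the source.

Step 1 — Angular frequency: ω = 2π·f = 2π·352 = 2212 rad/s.
Step 2 — Component impedances:
  R: Z = R = 342 Ω
  L: Z = jωL = j·2212·0.00596 = 0 + j13.18 Ω
  C: Z = 1/(jωC) = -j/(ω·C) = 0 - j8.678e+04 Ω
Step 3 — Series combination: Z_total = R + L + C = 342 - j8.677e+04 Ω = 8.677e+04∠-89.8° Ω.
Step 4 — Source phasor: V = 19.3∠45.0° V = 13.65 + j13.65 V.
Step 5 — Ohm's law: I = V / Z_total = (13.65 + j13.65) / (342 - j8.677e+04) = -0.0001567 + j0.0001579 A.
Step 6 — Convert to polar: |I| = 0.0002224 A, ∠I = 134.8°.

I = 0.0002224∠134.8° A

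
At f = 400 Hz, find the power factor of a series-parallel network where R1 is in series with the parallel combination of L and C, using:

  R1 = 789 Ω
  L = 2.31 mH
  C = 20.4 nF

Step 1 — Angular frequency: ω = 2π·f = 2π·400 = 2513 rad/s.
Step 2 — Component impedances:
  R1: Z = R = 789 Ω
  L: Z = jωL = j·2513·0.00231 = 0 + j5.806 Ω
  C: Z = 1/(jωC) = -j/(ω·C) = 0 - j1.95e+04 Ω
Step 3 — Parallel branch: L || C = 1/(1/L + 1/C) = 0 + j5.807 Ω.
Step 4 — Series with R1: Z_total = R1 + (L || C) = 789 + j5.807 Ω = 789∠0.4° Ω.
Step 5 — Power factor: PF = cos(φ) = Re(Z)/|Z| = 789/789 = 1.
Step 6 — Type: Im(Z) = 5.807 ⇒ lagging (phase φ = 0.4°).

PF = 1 (lagging, φ = 0.4°)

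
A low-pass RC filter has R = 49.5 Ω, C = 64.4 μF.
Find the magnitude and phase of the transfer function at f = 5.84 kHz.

Step 1 — Angular frequency: ω = 2π·5840 = 3.669e+04 rad/s.
Step 2 — Transfer function: H(jω) = 1/(1 + jωRC).
Step 3 — Denominator: 1 + jωRC = 1 + j·3.669e+04·49.5·6.44e-05 = 1 + j117.
Step 4 — H = 7.308e-05 - j0.008548.
Step 5 — Magnitude: |H| = 0.008549 (-41.4 dB); phase: φ = -89.5°.

|H| = 0.008549 (-41.4 dB), φ = -89.5°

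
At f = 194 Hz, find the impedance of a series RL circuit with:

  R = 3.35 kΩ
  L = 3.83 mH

Step 1 — Angular frequency: ω = 2π·f = 2π·194 = 1219 rad/s.
Step 2 — Component impedances:
  R: Z = R = 3350 Ω
  L: Z = jωL = j·1219·0.00383 = 0 + j4.669 Ω
Step 3 — Series combination: Z_total = R + L = 3350 + j4.669 Ω = 3350∠0.1° Ω.

Z = 3350 + j4.669 Ω = 3350∠0.1° Ω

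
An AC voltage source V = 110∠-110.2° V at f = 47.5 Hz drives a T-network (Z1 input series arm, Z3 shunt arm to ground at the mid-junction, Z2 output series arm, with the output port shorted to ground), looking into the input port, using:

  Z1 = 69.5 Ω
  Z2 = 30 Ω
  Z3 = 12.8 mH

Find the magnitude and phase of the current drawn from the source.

Step 1 — Angular frequency: ω = 2π·f = 2π·47.5 = 298.5 rad/s.
Step 2 — Component impedances:
  Z1: Z = R = 69.5 Ω
  Z2: Z = R = 30 Ω
  Z3: Z = jωL = j·298.5·0.0128 = 0 + j3.82 Ω
Step 3 — With the output port shorted to ground, the output series arm Z2 runs from the junction to ground; the shunt arm Z3 also runs from the junction to ground. They appear in parallel: Z3 || Z2 = 0.4787 + j3.759 Ω.
Step 4 — Series with input arm Z1: Z_in = Z1 + (Z3 || Z2) = 69.98 + j3.759 Ω = 70.08∠3.1° Ω.
Step 5 — Source phasor: V = 110∠-110.2° V = -37.98 - j103.2 V.
Step 6 — Ohm's law: I = V / Z_total = (-37.98 - j103.2) / (69.98 + j3.759) = -0.6202 - j1.442 A.
Step 7 — Convert to polar: |I| = 1.57 A, ∠I = -113.3°.

I = 1.57∠-113.3° A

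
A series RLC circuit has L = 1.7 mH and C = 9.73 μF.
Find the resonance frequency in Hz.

Step 1 — Resonance condition Im(Z)=0 gives ω₀ = 1/√(LC).
Step 2 — ω₀ = 1/√(0.0017·9.73e-06) = 7775 rad/s.
Step 3 — f₀ = ω₀/(2π) = 1237 Hz.

f₀ = 1237 Hz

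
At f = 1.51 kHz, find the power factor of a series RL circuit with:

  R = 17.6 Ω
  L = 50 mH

Step 1 — Angular frequency: ω = 2π·f = 2π·1510 = 9488 rad/s.
Step 2 — Component impedances:
  R: Z = R = 17.6 Ω
  L: Z = jωL = j·9488·0.05 = 0 + j474.4 Ω
Step 3 — Series combination: Z_total = R + L = 17.6 + j474.4 Ω = 474.7∠87.9° Ω.
Step 4 — Power factor: PF = cos(φ) = Re(Z)/|Z| = 17.6/474.7 = 0.03708.
Step 5 — Type: Im(Z) = 474.4 ⇒ lagging (phase φ = 87.9°).

PF = 0.03708 (lagging, φ = 87.9°)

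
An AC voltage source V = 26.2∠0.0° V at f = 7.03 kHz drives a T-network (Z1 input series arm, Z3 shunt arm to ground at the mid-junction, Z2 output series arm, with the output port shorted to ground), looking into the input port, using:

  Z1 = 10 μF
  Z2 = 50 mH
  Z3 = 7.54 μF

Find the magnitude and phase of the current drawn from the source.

Step 1 — Angular frequency: ω = 2π·f = 2π·7030 = 4.417e+04 rad/s.
Step 2 — Component impedances:
  Z1: Z = 1/(jωC) = -j/(ω·C) = 0 - j2.264 Ω
  Z2: Z = jωL = j·4.417e+04·0.05 = 0 + j2209 Ω
  Z3: Z = 1/(jωC) = -j/(ω·C) = 0 - j3.003 Ω
Step 3 — With the output port shorted to ground, the output series arm Z2 runs from the junction to ground; the shunt arm Z3 also runs from the junction to ground. They appear in parallel: Z3 || Z2 = 0 - j3.007 Ω.
Step 4 — Series with input arm Z1: Z_in = Z1 + (Z3 || Z2) = 0 - j5.271 Ω = 5.271∠-90.0° Ω.
Step 5 — Source phasor: V = 26.2∠0.0° V = 26.2 V.
Step 6 — Ohm's law: I = V / Z_total = (26.2) / (0 - j5.271) = 0 + j4.971 A.
Step 7 — Convert to polar: |I| = 4.971 A, ∠I = 90.0°.

I = 4.971∠90.0° A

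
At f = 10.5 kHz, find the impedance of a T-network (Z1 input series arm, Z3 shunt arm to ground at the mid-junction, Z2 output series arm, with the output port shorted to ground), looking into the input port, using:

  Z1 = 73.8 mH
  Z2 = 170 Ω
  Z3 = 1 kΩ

Step 1 — Angular frequency: ω = 2π·f = 2π·1.05e+04 = 6.597e+04 rad/s.
Step 2 — Component impedances:
  Z1: Z = jωL = j·6.597e+04·0.0738 = 0 + j4869 Ω
  Z2: Z = R = 170 Ω
  Z3: Z = R = 1000 Ω
Step 3 — With the output port shorted to ground, the output series arm Z2 runs from the junction to ground; the shunt arm Z3 also runs from the junction to ground. They appear in parallel: Z3 || Z2 = 145.3 Ω.
Step 4 — Series with input arm Z1: Z_in = Z1 + (Z3 || Z2) = 145.3 + j4869 Ω = 4871∠88.3° Ω.

Z = 145.3 + j4869 Ω = 4871∠88.3° Ω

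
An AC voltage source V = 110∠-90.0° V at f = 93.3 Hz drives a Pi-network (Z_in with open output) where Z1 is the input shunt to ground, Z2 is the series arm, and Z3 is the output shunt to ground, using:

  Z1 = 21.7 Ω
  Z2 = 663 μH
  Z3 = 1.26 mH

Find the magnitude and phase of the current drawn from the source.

Step 1 — Angular frequency: ω = 2π·f = 2π·93.3 = 586.2 rad/s.
Step 2 — Component impedances:
  Z1: Z = R = 21.7 Ω
  Z2: Z = jωL = j·586.2·0.000663 = 0 + j0.3887 Ω
  Z3: Z = jωL = j·586.2·0.00126 = 0 + j0.7386 Ω
Step 3 — With open output, the series arm Z2 and the output shunt Z3 appear in series to ground: Z2 + Z3 = 0 + j1.127 Ω.
Step 4 — Parallel with input shunt Z1: Z_in = Z1 || (Z2 + Z3) = 0.05841 + j1.124 Ω = 1.126∠87.0° Ω.
Step 5 — Source phasor: V = 110∠-90.0° V = 0 - j110 V.
Step 6 — Ohm's law: I = V / Z_total = (0 - j110) / (0.05841 + j1.124) = -97.58 - j5.069 A.
Step 7 — Convert to polar: |I| = 97.71 A, ∠I = -177.0°.

I = 97.71∠-177.0° A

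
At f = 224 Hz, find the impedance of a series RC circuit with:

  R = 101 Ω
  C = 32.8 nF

Step 1 — Angular frequency: ω = 2π·f = 2π·224 = 1407 rad/s.
Step 2 — Component impedances:
  R: Z = R = 101 Ω
  C: Z = 1/(jωC) = -j/(ω·C) = 0 - j2.166e+04 Ω
Step 3 — Series combination: Z_total = R + C = 101 - j2.166e+04 Ω = 2.166e+04∠-89.7° Ω.

Z = 101 - j2.166e+04 Ω = 2.166e+04∠-89.7° Ω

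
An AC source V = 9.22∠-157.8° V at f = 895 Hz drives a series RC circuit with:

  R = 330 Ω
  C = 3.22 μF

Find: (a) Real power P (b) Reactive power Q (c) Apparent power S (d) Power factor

Step 1 — Angular frequency: ω = 2π·f = 2π·895 = 5623 rad/s.
Step 2 — Component impedances:
  R: Z = R = 330 Ω
  C: Z = 1/(jωC) = -j/(ω·C) = 0 - j55.23 Ω
Step 3 — Series combination: Z_total = R + C = 330 - j55.23 Ω = 334.6∠-9.5° Ω.
Step 4 — Source phasor: V = 9.22∠-157.8° V = -8.537 - j3.484 V.
Step 5 — Current: I = V / Z = -0.02344 - j0.01448 A = 0.02756∠-148.3° A.
Step 6 — Complex power: S = V·I* = 0.2506 - j0.04194 VA.
Step 7 — Real power: P = Re(S) = 0.2506 W.
Step 8 — Reactive power: Q = Im(S) = -0.04194 VAR.
Step 9 — Apparent power: |S| = 0.2541 VA.
Step 10 — Power factor: PF = P/|S| = 0.9863 (leading).

(a) P = 0.2506 W  (b) Q = -0.04194 VAR  (c) S = 0.2541 VA  (d) PF = 0.9863 (leading)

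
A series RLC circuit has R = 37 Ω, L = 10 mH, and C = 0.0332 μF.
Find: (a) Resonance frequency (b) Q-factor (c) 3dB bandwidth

Step 1 — Resonance condition Im(Z)=0 gives ω₀ = 1/√(LC).
Step 2 — ω₀ = 1/√(0.01·3.32e-08) = 5.488e+04 rad/s.
Step 3 — f₀ = ω₀/(2π) = 8735 Hz.
Step 4 — Series Q: Q = ω₀L/R = 5.488e+04·0.01/37 = 14.83.
Step 5 — 3dB bandwidth: Δω = ω₀/Q = 3700 rad/s; BW = Δω/(2π) = 588.9 Hz.

(a) f₀ = 8735 Hz  (b) Q = 14.83  (c) BW = 588.9 Hz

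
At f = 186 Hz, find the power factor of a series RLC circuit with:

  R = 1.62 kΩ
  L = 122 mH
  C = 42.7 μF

Step 1 — Angular frequency: ω = 2π·f = 2π·186 = 1169 rad/s.
Step 2 — Component impedances:
  R: Z = R = 1620 Ω
  L: Z = jωL = j·1169·0.122 = 0 + j142.6 Ω
  C: Z = 1/(jωC) = -j/(ω·C) = 0 - j20.04 Ω
Step 3 — Series combination: Z_total = R + L + C = 1620 + j122.5 Ω = 1625∠4.3° Ω.
Step 4 — Power factor: PF = cos(φ) = Re(Z)/|Z| = 1620/1624.6 = 0.9972.
Step 5 — Type: Im(Z) = 122.5 ⇒ lagging (phase φ = 4.3°).

PF = 0.9972 (lagging, φ = 4.3°)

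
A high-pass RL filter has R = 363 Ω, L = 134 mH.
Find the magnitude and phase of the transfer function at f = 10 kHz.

Step 1 — Angular frequency: ω = 2π·1e+04 = 6.283e+04 rad/s.
Step 2 — Transfer function: H(jω) = jωL/(R + jωL).
Step 3 — Numerator jωL = j·8419; denominator R + jωL = 363 + j8419.
Step 4 — H = 0.9981 + j0.04303.
Step 5 — Magnitude: |H| = 0.9991 (-0.0 dB); phase: φ = 2.5°.

|H| = 0.9991 (-0.0 dB), φ = 2.5°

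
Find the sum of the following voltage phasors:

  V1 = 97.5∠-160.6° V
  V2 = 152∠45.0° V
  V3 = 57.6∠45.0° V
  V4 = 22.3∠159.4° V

Step 1 — Convert each phasor to rectangular form:
  V1 = 97.5·(cos(-160.6°) + j·sin(-160.6°)) = -91.96 - j32.39 V
  V2 = 152·(cos(45.0°) + j·sin(45.0°)) = 107.5 + j107.5 V
  V3 = 57.6·(cos(45.0°) + j·sin(45.0°)) = 40.73 + j40.73 V
  V4 = 22.3·(cos(159.4°) + j·sin(159.4°)) = -20.87 + j7.846 V
Step 2 — Sum components: V_total = 35.37 + j123.7 V.
Step 3 — Convert to polar: |V_total| = 128.6 V, ∠V_total = 74.0°.

V_total = 128.6∠74.0° V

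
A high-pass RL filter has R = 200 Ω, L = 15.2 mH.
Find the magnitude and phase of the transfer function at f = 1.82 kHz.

Step 1 — Angular frequency: ω = 2π·1820 = 1.144e+04 rad/s.
Step 2 — Transfer function: H(jω) = jωL/(R + jωL).
Step 3 — Numerator jωL = j·173.8; denominator R + jωL = 200 + j173.8.
Step 4 — H = 0.4303 + j0.4951.
Step 5 — Magnitude: |H| = 0.656 (-3.7 dB); phase: φ = 49.0°.

|H| = 0.656 (-3.7 dB), φ = 49.0°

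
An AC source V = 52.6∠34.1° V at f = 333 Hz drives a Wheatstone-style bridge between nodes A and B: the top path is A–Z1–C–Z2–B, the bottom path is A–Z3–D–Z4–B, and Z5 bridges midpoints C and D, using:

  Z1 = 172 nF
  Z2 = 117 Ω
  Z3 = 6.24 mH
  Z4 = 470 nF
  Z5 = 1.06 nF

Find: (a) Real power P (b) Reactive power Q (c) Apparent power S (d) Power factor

Step 1 — Angular frequency: ω = 2π·f = 2π·333 = 2092 rad/s.
Step 2 — Component impedances:
  Z1: Z = 1/(jωC) = -j/(ω·C) = 0 - j2779 Ω
  Z2: Z = R = 117 Ω
  Z3: Z = jωL = j·2092·0.00624 = 0 + j13.06 Ω
  Z4: Z = 1/(jωC) = -j/(ω·C) = 0 - j1017 Ω
  Z5: Z = 1/(jωC) = -j/(ω·C) = 0 - j4.509e+05 Ω
Step 3 — Bridge requires nodal analysis (the Z5 bridge couples midpoints C and D, so the two paths cannot be reduced to a simple series/parallel combination). Setting node B to ground and injecting 1 A at node A, the 3-node admittance system at A, C, D solves to V_A = Z_AB = 8.308 - j736.5 Ω = 736.5∠-89.4° Ω.
Step 4 — Source phasor: V = 52.6∠34.1° V = 43.56 + j29.49 V.
Step 5 — Current: I = V / Z = -0.03937 + j0.05959 A = 0.07142∠123.5° A.
Step 6 — Complex power: S = V·I* = 0.04237 - j3.756 VA.
Step 7 — Real power: P = Re(S) = 0.04237 W.
Step 8 — Reactive power: Q = Im(S) = -3.756 VAR.
Step 9 — Apparent power: |S| = 3.757 VA.
Step 10 — Power factor: PF = P/|S| = 0.01128 (leading).

(a) P = 0.04237 W  (b) Q = -3.756 VAR  (c) S = 3.757 VA  (d) PF = 0.01128 (leading)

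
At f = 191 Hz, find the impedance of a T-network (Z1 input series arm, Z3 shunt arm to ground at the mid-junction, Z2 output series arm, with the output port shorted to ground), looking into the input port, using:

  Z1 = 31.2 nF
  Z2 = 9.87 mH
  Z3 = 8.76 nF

Step 1 — Angular frequency: ω = 2π·f = 2π·191 = 1200 rad/s.
Step 2 — Component impedances:
  Z1: Z = 1/(jωC) = -j/(ω·C) = 0 - j2.671e+04 Ω
  Z2: Z = jωL = j·1200·0.00987 = 0 + j11.84 Ω
  Z3: Z = 1/(jωC) = -j/(ω·C) = 0 - j9.512e+04 Ω
Step 3 — With the output port shorted to ground, the output series arm Z2 runs from the junction to ground; the shunt arm Z3 also runs from the junction to ground. They appear in parallel: Z3 || Z2 = 0 + j11.85 Ω.
Step 4 — Series with input arm Z1: Z_in = Z1 + (Z3 || Z2) = 0 - j2.67e+04 Ω = 2.67e+04∠-90.0° Ω.

Z = 0 - j2.67e+04 Ω = 2.67e+04∠-90.0° Ω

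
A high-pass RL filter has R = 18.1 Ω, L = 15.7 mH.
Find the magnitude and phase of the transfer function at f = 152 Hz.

Step 1 — Angular frequency: ω = 2π·152 = 955 rad/s.
Step 2 — Transfer function: H(jω) = jωL/(R + jωL).
Step 3 — Numerator jωL = j·14.99; denominator R + jωL = 18.1 + j14.99.
Step 4 — H = 0.407 + j0.4913.
Step 5 — Magnitude: |H| = 0.6379 (-3.9 dB); phase: φ = 50.4°.

|H| = 0.6379 (-3.9 dB), φ = 50.4°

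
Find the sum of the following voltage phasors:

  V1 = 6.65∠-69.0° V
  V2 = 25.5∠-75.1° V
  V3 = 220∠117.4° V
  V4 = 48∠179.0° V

Step 1 — Convert each phasor to rectangular form:
  V1 = 6.65·(cos(-69.0°) + j·sin(-69.0°)) = 2.383 - j6.208 V
  V2 = 25.5·(cos(-75.1°) + j·sin(-75.1°)) = 6.557 - j24.64 V
  V3 = 220·(cos(117.4°) + j·sin(117.4°)) = -101.2 + j195.3 V
  V4 = 48·(cos(179.0°) + j·sin(179.0°)) = -47.99 + j0.8377 V
Step 2 — Sum components: V_total = -140.3 + j165.3 V.
Step 3 — Convert to polar: |V_total| = 216.8 V, ∠V_total = 130.3°.

V_total = 216.8∠130.3° V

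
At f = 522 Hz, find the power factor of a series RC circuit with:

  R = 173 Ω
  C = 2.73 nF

Step 1 — Angular frequency: ω = 2π·f = 2π·522 = 3280 rad/s.
Step 2 — Component impedances:
  R: Z = R = 173 Ω
  C: Z = 1/(jωC) = -j/(ω·C) = 0 - j1.117e+05 Ω
Step 3 — Series combination: Z_total = R + C = 173 - j1.117e+05 Ω = 1.117e+05∠-89.9° Ω.
Step 4 — Power factor: PF = cos(φ) = Re(Z)/|Z| = 173/1.117e+05 = 0.001549.
Step 5 — Type: Im(Z) = -1.117e+05 ⇒ leading (phase φ = -89.9°).

PF = 0.001549 (leading, φ = -89.9°)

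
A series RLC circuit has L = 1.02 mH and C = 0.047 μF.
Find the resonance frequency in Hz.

Step 1 — Resonance condition Im(Z)=0 gives ω₀ = 1/√(LC).
Step 2 — ω₀ = 1/√(0.00102·4.7e-08) = 1.444e+05 rad/s.
Step 3 — f₀ = ω₀/(2π) = 2.299e+04 Hz.

f₀ = 2.299e+04 Hz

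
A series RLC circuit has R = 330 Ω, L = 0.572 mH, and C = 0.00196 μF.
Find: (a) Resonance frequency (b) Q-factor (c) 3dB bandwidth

Step 1 — Resonance: ω₀ = 1/√(LC) = 1/√(0.000572·1.96e-09) = 9.444e+05 rad/s.
Step 2 — f₀ = ω₀/(2π) = 1.503e+05 Hz.
Step 3 — Series Q: Q = ω₀L/R = 9.444e+05·0.000572/330 = 1.637.
Step 4 — Bandwidth: Δω = ω₀/Q = 5.769e+05 rad/s; BW = Δω/(2π) = 9.182e+04 Hz.

(a) f₀ = 1.503e+05 Hz  (b) Q = 1.637  (c) BW = 9.182e+04 Hz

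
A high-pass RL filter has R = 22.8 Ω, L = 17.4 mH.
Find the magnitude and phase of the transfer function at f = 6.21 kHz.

Step 1 — Angular frequency: ω = 2π·6210 = 3.902e+04 rad/s.
Step 2 — Transfer function: H(jω) = jωL/(R + jωL).
Step 3 — Numerator jωL = j·678.9; denominator R + jωL = 22.8 + j678.9.
Step 4 — H = 0.9989 + j0.03354.
Step 5 — Magnitude: |H| = 0.9994 (-0.0 dB); phase: φ = 1.9°.

|H| = 0.9994 (-0.0 dB), φ = 1.9°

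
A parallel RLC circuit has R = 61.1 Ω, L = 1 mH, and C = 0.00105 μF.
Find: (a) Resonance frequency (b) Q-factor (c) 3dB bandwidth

Step 1 — Resonance: ω₀ = 1/√(LC) = 1/√(0.001·1.05e-09) = 9.759e+05 rad/s.
Step 2 — f₀ = ω₀/(2π) = 1.553e+05 Hz.
Step 3 — Parallel Q: Q = R/(ω₀L) = 61.1/(9.759e+05·0.001) = 0.06261.
Step 4 — Bandwidth: Δω = ω₀/Q = 1.559e+07 rad/s; BW = Δω/(2π) = 2.481e+06 Hz.

(a) f₀ = 1.553e+05 Hz  (b) Q = 0.06261  (c) BW = 2.481e+06 Hz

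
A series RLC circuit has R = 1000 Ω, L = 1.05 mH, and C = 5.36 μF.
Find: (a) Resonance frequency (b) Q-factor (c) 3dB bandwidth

Step 1 — Resonance: ω₀ = 1/√(LC) = 1/√(0.00105·5.36e-06) = 1.333e+04 rad/s.
Step 2 — f₀ = ω₀/(2π) = 2122 Hz.
Step 3 — Series Q: Q = ω₀L/R = 1.333e+04·0.00105/1000 = 0.014.
Step 4 — Bandwidth: Δω = ω₀/Q = 9.524e+05 rad/s; BW = Δω/(2π) = 1.516e+05 Hz.

(a) f₀ = 2122 Hz  (b) Q = 0.014  (c) BW = 1.516e+05 Hz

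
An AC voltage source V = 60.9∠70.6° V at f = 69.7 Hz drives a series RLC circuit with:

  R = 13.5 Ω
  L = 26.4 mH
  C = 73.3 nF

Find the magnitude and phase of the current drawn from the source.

Step 1 — Angular frequency: ω = 2π·f = 2π·69.7 = 437.9 rad/s.
Step 2 — Component impedances:
  R: Z = R = 13.5 Ω
  L: Z = jωL = j·437.9·0.0264 = 0 + j11.56 Ω
  C: Z = 1/(jωC) = -j/(ω·C) = 0 - j3.115e+04 Ω
Step 3 — Series combination: Z_total = R + L + C = 13.5 - j3.114e+04 Ω = 3.114e+04∠-90.0° Ω.
Step 4 — Source phasor: V = 60.9∠70.6° V = 20.23 + j57.44 V.
Step 5 — Ohm's law: I = V / Z_total = (20.23 + j57.44) / (13.5 - j3.114e+04) = -0.001844 + j0.0006504 A.
Step 6 — Convert to polar: |I| = 0.001956 A, ∠I = 160.6°.

I = 0.001956∠160.6° A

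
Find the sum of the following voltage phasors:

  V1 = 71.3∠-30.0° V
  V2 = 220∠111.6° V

Step 1 — Convert each phasor to rectangular form:
  V1 = 71.3·(cos(-30.0°) + j·sin(-30.0°)) = 61.75 - j35.65 V
  V2 = 220·(cos(111.6°) + j·sin(111.6°)) = -80.99 + j204.6 V
Step 2 — Sum components: V_total = -19.24 + j168.9 V.
Step 3 — Convert to polar: |V_total| = 170 V, ∠V_total = 96.5°.

V_total = 170∠96.5° V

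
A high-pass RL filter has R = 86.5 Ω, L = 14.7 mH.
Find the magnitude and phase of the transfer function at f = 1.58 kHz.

Step 1 — Angular frequency: ω = 2π·1580 = 9927 rad/s.
Step 2 — Transfer function: H(jω) = jωL/(R + jωL).
Step 3 — Numerator jωL = j·145.9; denominator R + jωL = 86.5 + j145.9.
Step 4 — H = 0.74 + j0.4386.
Step 5 — Magnitude: |H| = 0.8602 (-1.3 dB); phase: φ = 30.7°.

|H| = 0.8602 (-1.3 dB), φ = 30.7°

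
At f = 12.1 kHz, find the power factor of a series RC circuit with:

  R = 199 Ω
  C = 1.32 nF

Step 1 — Angular frequency: ω = 2π·f = 2π·1.21e+04 = 7.603e+04 rad/s.
Step 2 — Component impedances:
  R: Z = R = 199 Ω
  C: Z = 1/(jωC) = -j/(ω·C) = 0 - j9965 Ω
Step 3 — Series combination: Z_total = R + C = 199 - j9965 Ω = 9967∠-88.9° Ω.
Step 4 — Power factor: PF = cos(φ) = Re(Z)/|Z| = 199/9967 = 0.01997.
Step 5 — Type: Im(Z) = -9965 ⇒ leading (phase φ = -88.9°).

PF = 0.01997 (leading, φ = -88.9°)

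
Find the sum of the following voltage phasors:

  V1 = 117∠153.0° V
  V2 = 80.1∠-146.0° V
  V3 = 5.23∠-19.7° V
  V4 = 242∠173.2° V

Step 1 — Convert each phasor to rectangular form:
  V1 = 117·(cos(153.0°) + j·sin(153.0°)) = -104.2 + j53.12 V
  V2 = 80.1·(cos(-146.0°) + j·sin(-146.0°)) = -66.41 - j44.79 V
  V3 = 5.23·(cos(-19.7°) + j·sin(-19.7°)) = 4.924 - j1.763 V
  V4 = 242·(cos(173.2°) + j·sin(173.2°)) = -240.3 + j28.65 V
Step 2 — Sum components: V_total = -406 + j35.22 V.
Step 3 — Convert to polar: |V_total| = 407.6 V, ∠V_total = 175.0°.

V_total = 407.6∠175.0° V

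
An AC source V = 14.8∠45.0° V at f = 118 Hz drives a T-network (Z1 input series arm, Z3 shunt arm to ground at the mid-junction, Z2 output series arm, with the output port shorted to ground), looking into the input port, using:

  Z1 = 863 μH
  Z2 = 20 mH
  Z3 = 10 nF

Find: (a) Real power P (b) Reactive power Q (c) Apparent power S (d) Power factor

Step 1 — Angular frequency: ω = 2π·f = 2π·118 = 741.4 rad/s.
Step 2 — Component impedances:
  Z1: Z = jωL = j·741.4·0.000863 = 0 + j0.6398 Ω
  Z2: Z = jωL = j·741.4·0.02 = 0 + j14.83 Ω
  Z3: Z = 1/(jωC) = -j/(ω·C) = 0 - j1.349e+05 Ω
Step 3 — With the output port shorted to ground, the output series arm Z2 runs from the junction to ground; the shunt arm Z3 also runs from the junction to ground. They appear in parallel: Z3 || Z2 = 0 + j14.83 Ω.
Step 4 — Series with input arm Z1: Z_in = Z1 + (Z3 || Z2) = 0 + j15.47 Ω = 15.47∠90.0° Ω.
Step 5 — Source phasor: V = 14.8∠45.0° V = 10.47 + j10.47 V.
Step 6 — Current: I = V / Z = 0.6765 - j0.6765 A = 0.9567∠-45.0° A.
Step 7 — Complex power: S = V·I* = 0 + j14.16 VA.
Step 8 — Real power: P = Re(S) = 0 W.
Step 9 — Reactive power: Q = Im(S) = 14.16 VAR.
Step 10 — Apparent power: |S| = 14.16 VA.
Step 11 — Power factor: PF = P/|S| = 0 (lagging).

(a) P = 0 W  (b) Q = 14.16 VAR  (c) S = 14.16 VA  (d) PF = 0 (lagging)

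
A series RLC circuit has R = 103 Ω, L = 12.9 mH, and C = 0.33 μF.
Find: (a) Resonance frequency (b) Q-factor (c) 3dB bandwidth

Step 1 — Resonance: ω₀ = 1/√(LC) = 1/√(0.0129·3.3e-07) = 1.533e+04 rad/s.
Step 2 — f₀ = ω₀/(2π) = 2439 Hz.
Step 3 — Series Q: Q = ω₀L/R = 1.533e+04·0.0129/103 = 1.92.
Step 4 — Bandwidth: Δω = ω₀/Q = 7984 rad/s; BW = Δω/(2π) = 1271 Hz.

(a) f₀ = 2439 Hz  (b) Q = 1.92  (c) BW = 1271 Hz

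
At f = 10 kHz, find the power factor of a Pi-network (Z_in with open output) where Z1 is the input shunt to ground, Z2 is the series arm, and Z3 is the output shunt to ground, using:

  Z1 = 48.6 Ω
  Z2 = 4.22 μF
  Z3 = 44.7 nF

Step 1 — Angular frequency: ω = 2π·f = 2π·1e+04 = 6.283e+04 rad/s.
Step 2 — Component impedances:
  Z1: Z = R = 48.6 Ω
  Z2: Z = 1/(jωC) = -j/(ω·C) = 0 - j3.771 Ω
  Z3: Z = 1/(jωC) = -j/(ω·C) = 0 - j356.1 Ω
Step 3 — With open output, the series arm Z2 and the output shunt Z3 appear in series to ground: Z2 + Z3 = 0 - j359.8 Ω.
Step 4 — Parallel with input shunt Z1: Z_in = Z1 || (Z2 + Z3) = 47.73 - j6.447 Ω = 48.16∠-7.7° Ω.
Step 5 — Power factor: PF = cos(φ) = Re(Z)/|Z| = 47.729/48.163 = 0.991.
Step 6 — Type: Im(Z) = -6.447 ⇒ leading (phase φ = -7.7°).

PF = 0.991 (leading, φ = -7.7°)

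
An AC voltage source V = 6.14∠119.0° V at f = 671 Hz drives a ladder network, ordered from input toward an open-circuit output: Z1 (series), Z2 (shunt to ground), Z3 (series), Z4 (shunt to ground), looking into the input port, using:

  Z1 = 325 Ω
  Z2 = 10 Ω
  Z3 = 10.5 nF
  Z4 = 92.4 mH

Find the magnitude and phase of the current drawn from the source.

Step 1 — Angular frequency: ω = 2π·f = 2π·671 = 4216 rad/s.
Step 2 — Component impedances:
  Z1: Z = R = 325 Ω
  Z2: Z = R = 10 Ω
  Z3: Z = 1/(jωC) = -j/(ω·C) = 0 - j2.259e+04 Ω
  Z4: Z = jωL = j·4216·0.0924 = 0 + j389.6 Ω
Step 3 — Ladder network (open output): work backward from the far end, alternating series and parallel combinations. Z_in = 335 - j0.004504 Ω = 335∠-0.0° Ω.
Step 4 — Source phasor: V = 6.14∠119.0° V = -2.977 + j5.37 V.
Step 5 — Ohm's law: I = V / Z_total = (-2.977 + j5.37) / (335 - j0.004504) = -0.008886 + j0.01603 A.
Step 6 — Convert to polar: |I| = 0.01833 A, ∠I = 119.0°.

I = 0.01833∠119.0° A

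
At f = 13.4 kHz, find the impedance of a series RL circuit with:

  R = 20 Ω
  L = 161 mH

Step 1 — Angular frequency: ω = 2π·f = 2π·1.34e+04 = 8.419e+04 rad/s.
Step 2 — Component impedances:
  R: Z = R = 20 Ω
  L: Z = jωL = j·8.419e+04·0.161 = 0 + j1.356e+04 Ω
Step 3 — Series combination: Z_total = R + L = 20 + j1.356e+04 Ω = 1.356e+04∠89.9° Ω.

Z = 20 + j1.356e+04 Ω = 1.356e+04∠89.9° Ω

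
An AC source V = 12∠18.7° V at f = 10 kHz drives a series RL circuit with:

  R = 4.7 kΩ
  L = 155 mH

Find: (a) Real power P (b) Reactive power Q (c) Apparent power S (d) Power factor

Step 1 — Angular frequency: ω = 2π·f = 2π·1e+04 = 6.283e+04 rad/s.
Step 2 — Component impedances:
  R: Z = R = 4700 Ω
  L: Z = jωL = j·6.283e+04·0.155 = 0 + j9739 Ω
Step 3 — Series combination: Z_total = R + L = 4700 + j9739 Ω = 1.081e+04∠64.2° Ω.
Step 4 — Source phasor: V = 12∠18.7° V = 11.37 + j3.847 V.
Step 5 — Current: I = V / Z = 0.0007773 - j0.000792 A = 0.00111∠-45.5° A.
Step 6 — Complex power: S = V·I* = 0.005788 + j0.01199 VA.
Step 7 — Real power: P = Re(S) = 0.005788 W.
Step 8 — Reactive power: Q = Im(S) = 0.01199 VAR.
Step 9 — Apparent power: |S| = 0.01332 VA.
Step 10 — Power factor: PF = P/|S| = 0.4346 (lagging).

(a) P = 0.005788 W  (b) Q = 0.01199 VAR  (c) S = 0.01332 VA  (d) PF = 0.4346 (lagging)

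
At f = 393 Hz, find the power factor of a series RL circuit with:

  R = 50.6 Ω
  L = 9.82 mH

Step 1 — Angular frequency: ω = 2π·f = 2π·393 = 2469 rad/s.
Step 2 — Component impedances:
  R: Z = R = 50.6 Ω
  L: Z = jωL = j·2469·0.00982 = 0 + j24.25 Ω
Step 3 — Series combination: Z_total = R + L = 50.6 + j24.25 Ω = 56.11∠25.6° Ω.
Step 4 — Power factor: PF = cos(φ) = Re(Z)/|Z| = 50.6/56.11 = 0.9018.
Step 5 — Type: Im(Z) = 24.25 ⇒ lagging (phase φ = 25.6°).

PF = 0.9018 (lagging, φ = 25.6°)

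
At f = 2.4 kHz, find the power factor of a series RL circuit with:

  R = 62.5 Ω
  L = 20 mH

Step 1 — Angular frequency: ω = 2π·f = 2π·2400 = 1.508e+04 rad/s.
Step 2 — Component impedances:
  R: Z = R = 62.5 Ω
  L: Z = jωL = j·1.508e+04·0.02 = 0 + j301.6 Ω
Step 3 — Series combination: Z_total = R + L = 62.5 + j301.6 Ω = 308∠78.3° Ω.
Step 4 — Power factor: PF = cos(φ) = Re(Z)/|Z| = 62.5/308 = 0.2029.
Step 5 — Type: Im(Z) = 301.6 ⇒ lagging (phase φ = 78.3°).

PF = 0.2029 (lagging, φ = 78.3°)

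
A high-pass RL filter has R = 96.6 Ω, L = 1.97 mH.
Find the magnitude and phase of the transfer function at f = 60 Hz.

Step 1 — Angular frequency: ω = 2π·60 = 377 rad/s.
Step 2 — Transfer function: H(jω) = jωL/(R + jωL).
Step 3 — Numerator jωL = j·0.7427; denominator R + jωL = 96.6 + j0.7427.
Step 4 — H = 5.91e-05 + j0.007688.
Step 5 — Magnitude: |H| = 0.007688 (-42.3 dB); phase: φ = 89.6°.

|H| = 0.007688 (-42.3 dB), φ = 89.6°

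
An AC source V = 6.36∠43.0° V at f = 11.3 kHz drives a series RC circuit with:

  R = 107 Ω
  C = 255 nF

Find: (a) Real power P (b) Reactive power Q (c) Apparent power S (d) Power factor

Step 1 — Angular frequency: ω = 2π·f = 2π·1.13e+04 = 7.1e+04 rad/s.
Step 2 — Component impedances:
  R: Z = R = 107 Ω
  C: Z = 1/(jωC) = -j/(ω·C) = 0 - j55.23 Ω
Step 3 — Series combination: Z_total = R + C = 107 - j55.23 Ω = 120.4∠-27.3° Ω.
Step 4 — Source phasor: V = 6.36∠43.0° V = 4.651 + j4.338 V.
Step 5 — Current: I = V / Z = 0.0178 + j0.04973 A = 0.05282∠70.3° A.
Step 6 — Complex power: S = V·I* = 0.2985 - j0.1541 VA.
Step 7 — Real power: P = Re(S) = 0.2985 W.
Step 8 — Reactive power: Q = Im(S) = -0.1541 VAR.
Step 9 — Apparent power: |S| = 0.3359 VA.
Step 10 — Power factor: PF = P/|S| = 0.8886 (leading).

(a) P = 0.2985 W  (b) Q = -0.1541 VAR  (c) S = 0.3359 VA  (d) PF = 0.8886 (leading)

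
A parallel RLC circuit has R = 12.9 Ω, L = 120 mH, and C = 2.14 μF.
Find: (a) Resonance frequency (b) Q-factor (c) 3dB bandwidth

Step 1 — Resonance: ω₀ = 1/√(LC) = 1/√(0.12·2.14e-06) = 1973 rad/s.
Step 2 — f₀ = ω₀/(2π) = 314.1 Hz.
Step 3 — Parallel Q: Q = R/(ω₀L) = 12.9/(1973·0.12) = 0.05448.
Step 4 — Bandwidth: Δω = ω₀/Q = 3.622e+04 rad/s; BW = Δω/(2π) = 5765 Hz.

(a) f₀ = 314.1 Hz  (b) Q = 0.05448  (c) BW = 5765 Hz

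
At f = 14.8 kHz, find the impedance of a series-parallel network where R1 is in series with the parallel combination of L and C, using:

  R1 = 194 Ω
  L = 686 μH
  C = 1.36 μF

Step 1 — Angular frequency: ω = 2π·f = 2π·1.48e+04 = 9.299e+04 rad/s.
Step 2 — Component impedances:
  R1: Z = R = 194 Ω
  L: Z = jωL = j·9.299e+04·0.000686 = 0 + j63.79 Ω
  C: Z = 1/(jωC) = -j/(ω·C) = 0 - j7.907 Ω
Step 3 — Parallel branch: L || C = 1/(1/L + 1/C) = 0 - j9.026 Ω.
Step 4 — Series with R1: Z_total = R1 + (L || C) = 194 - j9.026 Ω = 194.2∠-2.7° Ω.

Z = 194 - j9.026 Ω = 194.2∠-2.7° Ω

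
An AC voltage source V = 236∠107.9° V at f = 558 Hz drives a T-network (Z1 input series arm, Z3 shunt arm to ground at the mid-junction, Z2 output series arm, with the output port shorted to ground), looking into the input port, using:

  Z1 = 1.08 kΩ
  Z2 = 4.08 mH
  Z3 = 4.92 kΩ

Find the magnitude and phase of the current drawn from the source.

Step 1 — Angular frequency: ω = 2π·f = 2π·558 = 3506 rad/s.
Step 2 — Component impedances:
  Z1: Z = R = 1080 Ω
  Z2: Z = jωL = j·3506·0.00408 = 0 + j14.3 Ω
  Z3: Z = R = 4920 Ω
Step 3 — With the output port shorted to ground, the output series arm Z2 runs from the junction to ground; the shunt arm Z3 also runs from the junction to ground. They appear in parallel: Z3 || Z2 = 0.04159 + j14.3 Ω.
Step 4 — Series with input arm Z1: Z_in = Z1 + (Z3 || Z2) = 1080 + j14.3 Ω = 1080∠0.8° Ω.
Step 5 — Source phasor: V = 236∠107.9° V = -72.54 + j224.6 V.
Step 6 — Ohm's law: I = V / Z_total = (-72.54 + j224.6) / (1080 + j14.3) = -0.0644 + j0.2088 A.
Step 7 — Convert to polar: |I| = 0.2185 A, ∠I = 107.1°.

I = 0.2185∠107.1° A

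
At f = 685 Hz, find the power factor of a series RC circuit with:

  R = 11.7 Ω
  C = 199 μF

Step 1 — Angular frequency: ω = 2π·f = 2π·685 = 4304 rad/s.
Step 2 — Component impedances:
  R: Z = R = 11.7 Ω
  C: Z = 1/(jωC) = -j/(ω·C) = 0 - j1.168 Ω
Step 3 — Series combination: Z_total = R + C = 11.7 - j1.168 Ω = 11.76∠-5.7° Ω.
Step 4 — Power factor: PF = cos(φ) = Re(Z)/|Z| = 11.7/11.758 = 0.9951.
Step 5 — Type: Im(Z) = -1.168 ⇒ leading (phase φ = -5.7°).

PF = 0.9951 (leading, φ = -5.7°)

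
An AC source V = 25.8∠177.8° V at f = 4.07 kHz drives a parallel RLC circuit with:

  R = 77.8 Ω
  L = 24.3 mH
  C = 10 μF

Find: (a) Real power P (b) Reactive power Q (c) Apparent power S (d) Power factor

Step 1 — Angular frequency: ω = 2π·f = 2π·4070 = 2.557e+04 rad/s.
Step 2 — Component impedances:
  R: Z = R = 77.8 Ω
  L: Z = jωL = j·2.557e+04·0.0243 = 0 + j621.4 Ω
  C: Z = 1/(jωC) = -j/(ω·C) = 0 - j3.91 Ω
Step 3 — Parallel combination: 1/Z_total = 1/R + 1/L + 1/C; Z_total = 0.1985 - j3.925 Ω = 3.93∠-87.1° Ω.
Step 4 — Source phasor: V = 25.8∠177.8° V = -25.78 + j0.9904 V.
Step 5 — Current: I = V / Z = -0.5831 - j6.539 A = 6.565∠-95.1° A.
Step 6 — Complex power: S = V·I* = 8.556 - j169.2 VA.
Step 7 — Real power: P = Re(S) = 8.556 W.
Step 8 — Reactive power: Q = Im(S) = -169.2 VAR.
Step 9 — Apparent power: |S| = 169.4 VA.
Step 10 — Power factor: PF = P/|S| = 0.05052 (leading).

(a) P = 8.556 W  (b) Q = -169.2 VAR  (c) S = 169.4 VA  (d) PF = 0.05052 (leading)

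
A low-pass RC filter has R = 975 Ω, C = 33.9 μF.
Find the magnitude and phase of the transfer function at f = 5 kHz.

Step 1 — Angular frequency: ω = 2π·5000 = 3.142e+04 rad/s.
Step 2 — Transfer function: H(jω) = 1/(1 + jωRC).
Step 3 — Denominator: 1 + jωRC = 1 + j·3.142e+04·975·3.39e-05 = 1 + j1038.
Step 4 — H = 9.275e-07 - j0.000963.
Step 5 — Magnitude: |H| = 0.000963 (-60.3 dB); phase: φ = -89.9°.

|H| = 0.000963 (-60.3 dB), φ = -89.9°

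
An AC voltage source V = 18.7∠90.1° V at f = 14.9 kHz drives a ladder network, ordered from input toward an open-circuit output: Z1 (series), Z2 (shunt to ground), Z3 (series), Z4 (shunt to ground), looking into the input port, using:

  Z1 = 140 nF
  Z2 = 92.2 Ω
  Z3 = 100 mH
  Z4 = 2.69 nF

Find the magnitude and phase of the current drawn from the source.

Step 1 — Angular frequency: ω = 2π·f = 2π·1.49e+04 = 9.362e+04 rad/s.
Step 2 — Component impedances:
  Z1: Z = 1/(jωC) = -j/(ω·C) = 0 - j76.3 Ω
  Z2: Z = R = 92.2 Ω
  Z3: Z = jωL = j·9.362e+04·0.1 = 0 + j9362 Ω
  Z4: Z = 1/(jωC) = -j/(ω·C) = 0 - j3971 Ω
Step 3 — Ladder network (open output): work backward from the far end, alternating series and parallel combinations. Z_in = 92.17 - j74.72 Ω = 118.7∠-39.0° Ω.
Step 4 — Source phasor: V = 18.7∠90.1° V = -0.03264 + j18.7 V.
Step 5 — Ohm's law: I = V / Z_total = (-0.03264 + j18.7) / (92.17 - j74.72) = -0.09946 + j0.1223 A.
Step 6 — Convert to polar: |I| = 0.1576 A, ∠I = 129.1°.

I = 0.1576∠129.1° A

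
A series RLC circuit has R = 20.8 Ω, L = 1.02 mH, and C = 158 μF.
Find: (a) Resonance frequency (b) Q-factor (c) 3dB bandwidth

Step 1 — Resonance: ω₀ = 1/√(LC) = 1/√(0.00102·0.000158) = 2491 rad/s.
Step 2 — f₀ = ω₀/(2π) = 396.5 Hz.
Step 3 — Series Q: Q = ω₀L/R = 2491·0.00102/20.8 = 0.1222.
Step 4 — Bandwidth: Δω = ω₀/Q = 2.039e+04 rad/s; BW = Δω/(2π) = 3246 Hz.

(a) f₀ = 396.5 Hz  (b) Q = 0.1222  (c) BW = 3246 Hz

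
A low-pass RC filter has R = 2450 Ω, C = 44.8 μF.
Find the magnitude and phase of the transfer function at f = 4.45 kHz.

Step 1 — Angular frequency: ω = 2π·4450 = 2.796e+04 rad/s.
Step 2 — Transfer function: H(jω) = 1/(1 + jωRC).
Step 3 — Denominator: 1 + jωRC = 1 + j·2.796e+04·2450·4.48e-05 = 1 + j3069.
Step 4 — H = 1.062e-07 - j0.0003258.
Step 5 — Magnitude: |H| = 0.0003258 (-69.7 dB); phase: φ = -90.0°.

|H| = 0.0003258 (-69.7 dB), φ = -90.0°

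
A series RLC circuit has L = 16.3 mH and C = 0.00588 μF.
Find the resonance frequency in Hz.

Step 1 — Resonance condition Im(Z)=0 gives ω₀ = 1/√(LC).
Step 2 — ω₀ = 1/√(0.0163·5.88e-09) = 1.021e+05 rad/s.
Step 3 — f₀ = ω₀/(2π) = 1.626e+04 Hz.

f₀ = 1.626e+04 Hz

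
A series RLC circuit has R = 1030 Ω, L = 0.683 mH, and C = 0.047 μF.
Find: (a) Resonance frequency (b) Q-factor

Step 1 — Resonance condition Im(Z)=0 gives ω₀ = 1/√(LC).
Step 2 — ω₀ = 1/√(0.000683·4.7e-08) = 1.765e+05 rad/s.
Step 3 — f₀ = ω₀/(2π) = 2.809e+04 Hz.
Step 4 — Series Q: Q = ω₀L/R = 1.765e+05·0.000683/1030 = 0.117.

(a) f₀ = 2.809e+04 Hz  (b) Q = 0.117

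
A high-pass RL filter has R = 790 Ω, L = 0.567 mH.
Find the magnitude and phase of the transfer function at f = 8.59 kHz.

Step 1 — Angular frequency: ω = 2π·8590 = 5.397e+04 rad/s.
Step 2 — Transfer function: H(jω) = jωL/(R + jωL).
Step 3 — Numerator jωL = j·30.6; denominator R + jωL = 790 + j30.6.
Step 4 — H = 0.001498 + j0.03868.
Step 5 — Magnitude: |H| = 0.03871 (-28.2 dB); phase: φ = 87.8°.

|H| = 0.03871 (-28.2 dB), φ = 87.8°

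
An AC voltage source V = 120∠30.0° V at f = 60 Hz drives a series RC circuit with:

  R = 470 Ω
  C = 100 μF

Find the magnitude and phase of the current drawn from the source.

Step 1 — Angular frequency: ω = 2π·f = 2π·60 = 377 rad/s.
Step 2 — Component impedances:
  R: Z = R = 470 Ω
  C: Z = 1/(jωC) = -j/(ω·C) = 0 - j26.53 Ω
Step 3 — Series combination: Z_total = R + C = 470 - j26.53 Ω = 470.7∠-3.2° Ω.
Step 4 — Source phasor: V = 120∠30.0° V = 103.9 + j60 V.
Step 5 — Ohm's law: I = V / Z_total = (103.9 + j60) / (470 - j26.53) = 0.2132 + j0.1397 A.
Step 6 — Convert to polar: |I| = 0.2549 A, ∠I = 33.2°.

I = 0.2549∠33.2° A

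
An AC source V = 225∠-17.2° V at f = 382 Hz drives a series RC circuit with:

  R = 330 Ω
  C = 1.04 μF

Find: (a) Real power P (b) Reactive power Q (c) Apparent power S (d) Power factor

Step 1 — Angular frequency: ω = 2π·f = 2π·382 = 2400 rad/s.
Step 2 — Component impedances:
  R: Z = R = 330 Ω
  C: Z = 1/(jωC) = -j/(ω·C) = 0 - j400.6 Ω
Step 3 — Series combination: Z_total = R + C = 330 - j400.6 Ω = 519∠-50.5° Ω.
Step 4 — Source phasor: V = 225∠-17.2° V = 214.9 - j66.53 V.
Step 5 — Current: I = V / Z = 0.3622 + j0.2381 A = 0.4335∠33.3° A.
Step 6 — Complex power: S = V·I* = 62.02 - j75.28 VA.
Step 7 — Real power: P = Re(S) = 62.02 W.
Step 8 — Reactive power: Q = Im(S) = -75.28 VAR.
Step 9 — Apparent power: |S| = 97.54 VA.
Step 10 — Power factor: PF = P/|S| = 0.6358 (leading).

(a) P = 62.02 W  (b) Q = -75.28 VAR  (c) S = 97.54 VA  (d) PF = 0.6358 (leading)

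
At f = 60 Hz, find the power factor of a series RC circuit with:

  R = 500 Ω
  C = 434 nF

Step 1 — Angular frequency: ω = 2π·f = 2π·60 = 377 rad/s.
Step 2 — Component impedances:
  R: Z = R = 500 Ω
  C: Z = 1/(jωC) = -j/(ω·C) = 0 - j6112 Ω
Step 3 — Series combination: Z_total = R + C = 500 - j6112 Ω = 6132∠-85.3° Ω.
Step 4 — Power factor: PF = cos(φ) = Re(Z)/|Z| = 500/6132.4 = 0.08153.
Step 5 — Type: Im(Z) = -6112 ⇒ leading (phase φ = -85.3°).

PF = 0.08153 (leading, φ = -85.3°)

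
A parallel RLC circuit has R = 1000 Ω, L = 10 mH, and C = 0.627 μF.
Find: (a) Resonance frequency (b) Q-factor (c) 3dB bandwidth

Step 1 — Resonance: ω₀ = 1/√(LC) = 1/√(0.01·6.27e-07) = 1.263e+04 rad/s.
Step 2 — f₀ = ω₀/(2π) = 2010 Hz.
Step 3 — Parallel Q: Q = R/(ω₀L) = 1000/(1.263e+04·0.01) = 7.918.
Step 4 — Bandwidth: Δω = ω₀/Q = 1595 rad/s; BW = Δω/(2π) = 253.8 Hz.

(a) f₀ = 2010 Hz  (b) Q = 7.918  (c) BW = 253.8 Hz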